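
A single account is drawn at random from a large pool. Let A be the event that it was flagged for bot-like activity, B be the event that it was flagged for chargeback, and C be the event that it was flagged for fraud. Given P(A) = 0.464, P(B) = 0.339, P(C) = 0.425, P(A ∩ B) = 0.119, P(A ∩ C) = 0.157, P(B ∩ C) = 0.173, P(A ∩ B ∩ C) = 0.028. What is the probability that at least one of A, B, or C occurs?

0.807

By inclusion–exclusion:
P(A ∪ B ∪ C) = 0.464 + 0.339 + 0.425 − 0.119 − 0.157 − 0.173 + 0.028 = 0.807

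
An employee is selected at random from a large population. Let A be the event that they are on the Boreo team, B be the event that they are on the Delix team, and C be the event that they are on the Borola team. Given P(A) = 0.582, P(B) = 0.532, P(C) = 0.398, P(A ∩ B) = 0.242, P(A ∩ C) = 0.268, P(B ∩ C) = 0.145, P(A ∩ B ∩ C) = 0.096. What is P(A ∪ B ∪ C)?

P(A ∪ B ∪ C) = 0.582 + 0.532 + 0.398 − 0.242 − 0.268 − 0.145 + 0.096 = 0.953

0.953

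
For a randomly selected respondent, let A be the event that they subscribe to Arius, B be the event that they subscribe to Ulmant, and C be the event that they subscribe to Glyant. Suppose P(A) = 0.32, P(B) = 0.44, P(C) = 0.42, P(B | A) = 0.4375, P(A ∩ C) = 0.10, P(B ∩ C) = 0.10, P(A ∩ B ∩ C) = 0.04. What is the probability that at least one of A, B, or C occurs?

0.88

P(A ∩ B) = P(A)·P(B|A) = 0.32 × 0.4375 = 0.14
P(A ∪ B ∪ C) = 0.32 + 0.44 + 0.42 − 0.14 − 0.10 − 0.10 + 0.04 = 0.88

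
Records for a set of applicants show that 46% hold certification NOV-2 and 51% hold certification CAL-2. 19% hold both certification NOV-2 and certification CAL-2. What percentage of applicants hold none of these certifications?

Apply inclusion-exclusion:
P(≥1) = 46 + 51 − 19 = 78%
P(none) = 100% − 78% = 22%

22%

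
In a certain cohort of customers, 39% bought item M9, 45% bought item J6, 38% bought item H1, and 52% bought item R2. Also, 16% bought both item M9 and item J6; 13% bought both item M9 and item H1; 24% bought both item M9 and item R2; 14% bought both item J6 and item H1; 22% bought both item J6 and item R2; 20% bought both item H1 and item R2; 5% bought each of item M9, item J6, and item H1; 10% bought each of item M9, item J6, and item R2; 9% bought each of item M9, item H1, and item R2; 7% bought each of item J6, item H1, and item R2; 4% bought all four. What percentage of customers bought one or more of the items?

P(at least one) = 39 + 45 + 38 + 52 − 16 − 13 − 24 − 14 − 22 − 20 + 5 + 10 + 9 + 7 − 4 = 92%

92%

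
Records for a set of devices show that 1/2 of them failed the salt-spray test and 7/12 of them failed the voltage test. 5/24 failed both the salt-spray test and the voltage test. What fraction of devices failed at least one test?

7/8

P(≥1) = 1/2 + 7/12 − 5/24 = 7/8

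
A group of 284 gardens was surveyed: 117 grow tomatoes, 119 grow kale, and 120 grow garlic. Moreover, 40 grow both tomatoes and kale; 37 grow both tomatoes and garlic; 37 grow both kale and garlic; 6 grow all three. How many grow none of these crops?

36

By inclusion–exclusion:
|union| = 117 + 119 + 120 − 40 − 37 − 37 + 6 = 248
None: 284 − 248 = 36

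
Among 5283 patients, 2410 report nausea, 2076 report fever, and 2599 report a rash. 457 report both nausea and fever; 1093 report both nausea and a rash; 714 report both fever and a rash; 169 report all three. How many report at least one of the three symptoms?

Apply inclusion-exclusion:
|union| = 2410 + 2076 + 2599 − 457 − 1093 − 714 + 169 = 4990

4990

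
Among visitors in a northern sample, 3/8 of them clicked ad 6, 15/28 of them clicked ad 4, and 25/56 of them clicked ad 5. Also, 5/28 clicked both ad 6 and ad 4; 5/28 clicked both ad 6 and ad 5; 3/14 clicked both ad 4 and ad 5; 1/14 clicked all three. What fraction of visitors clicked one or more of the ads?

6/7

By inclusion-exclusion,
P(at least one) = 3/8 + 15/28 + 25/56 − 5/28 − 5/28 − 3/14 + 1/14 = 6/7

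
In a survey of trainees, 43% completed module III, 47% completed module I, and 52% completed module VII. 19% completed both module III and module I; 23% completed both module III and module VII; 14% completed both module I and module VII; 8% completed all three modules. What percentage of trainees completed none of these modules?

6%

Using inclusion–exclusion:
P(at least one) = 43 + 47 + 52 − 19 − 23 − 14 + 8 = 94%
P(none) = 100% − 94% = 6%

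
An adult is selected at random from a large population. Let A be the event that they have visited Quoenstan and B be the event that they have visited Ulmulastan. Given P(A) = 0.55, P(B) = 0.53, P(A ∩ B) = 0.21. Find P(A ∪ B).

0.87

Using inclusion–exclusion:
P(A ∪ B) = 0.55 + 0.53 − 0.21 = 0.87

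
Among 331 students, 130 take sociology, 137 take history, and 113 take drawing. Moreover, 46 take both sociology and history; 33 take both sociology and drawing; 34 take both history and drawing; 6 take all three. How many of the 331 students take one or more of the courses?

273

N(≥1) = 130 + 137 + 113 − 46 − 33 − 34 + 6 = 273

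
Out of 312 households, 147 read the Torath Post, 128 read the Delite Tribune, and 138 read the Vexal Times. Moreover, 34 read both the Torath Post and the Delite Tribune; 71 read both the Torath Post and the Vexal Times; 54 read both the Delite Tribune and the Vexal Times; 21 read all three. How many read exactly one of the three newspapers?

Using the inclusion–exclusion count for exactly one event:
N(exactly one) = 147 + 128 + 138 − 2·34 − 2·71 − 2·54 + 3·21 = 158

158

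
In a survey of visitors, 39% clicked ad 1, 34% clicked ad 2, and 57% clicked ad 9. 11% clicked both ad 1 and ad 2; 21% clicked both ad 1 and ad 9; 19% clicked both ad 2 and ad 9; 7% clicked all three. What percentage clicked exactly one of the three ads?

49%

P(exactly one) = 39 + 34 + 57 − 2·11 − 2·21 − 2·19 + 3·7 = 49%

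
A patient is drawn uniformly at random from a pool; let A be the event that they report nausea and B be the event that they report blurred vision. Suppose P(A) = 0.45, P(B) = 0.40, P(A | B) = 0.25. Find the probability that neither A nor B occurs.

P(A ∩ B) = P(B)·P(A|B) = 0.40 × 0.25 = 0.10
P(A ∪ B) = 0.45 + 0.40 − 0.10 = 0.75
P(none) = 1 − 0.75 = 0.25

0.25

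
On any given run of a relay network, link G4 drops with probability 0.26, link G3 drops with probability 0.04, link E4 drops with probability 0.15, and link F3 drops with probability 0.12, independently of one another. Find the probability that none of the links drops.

Since the events are independent, P(none) is the product of the individual non-occurrence probabilities.
P(none) = (1 − 0.26) × (1 − 0.04) × (1 − 0.15) × (1 − 0.12) = 0.74 × 0.96 × 0.85 × 0.88 = 0.5313792

0.5313792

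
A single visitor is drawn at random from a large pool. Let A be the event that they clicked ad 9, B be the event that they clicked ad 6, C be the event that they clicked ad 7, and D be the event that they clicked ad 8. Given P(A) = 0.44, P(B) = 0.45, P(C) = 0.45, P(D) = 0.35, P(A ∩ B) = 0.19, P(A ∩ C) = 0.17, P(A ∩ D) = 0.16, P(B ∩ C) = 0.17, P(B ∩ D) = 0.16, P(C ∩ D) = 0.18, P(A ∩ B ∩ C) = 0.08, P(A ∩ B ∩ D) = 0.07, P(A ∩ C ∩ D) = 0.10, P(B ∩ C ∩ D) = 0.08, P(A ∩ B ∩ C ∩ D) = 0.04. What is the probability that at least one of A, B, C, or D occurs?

0.95

P(A ∪ B ∪ C ∪ D) = 0.44 + 0.45 + 0.45 + 0.35 − 0.19 − 0.17 − 0.16 − 0.17 − 0.16 − 0.18 + 0.08 + 0.07 + 0.10 + 0.08 − 0.04 = 0.95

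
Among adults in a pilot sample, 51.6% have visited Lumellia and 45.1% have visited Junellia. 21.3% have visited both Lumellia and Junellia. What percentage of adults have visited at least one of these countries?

75.4%

Using inclusion–exclusion:
P(≥1) = 51.6 + 45.1 − 21.3 = 75.4%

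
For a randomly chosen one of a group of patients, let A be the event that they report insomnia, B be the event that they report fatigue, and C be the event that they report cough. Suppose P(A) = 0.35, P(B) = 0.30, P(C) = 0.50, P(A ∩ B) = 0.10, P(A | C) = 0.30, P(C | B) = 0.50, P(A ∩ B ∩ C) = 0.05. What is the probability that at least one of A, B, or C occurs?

0.80

P(A ∩ C) = P(C)·P(A|C) = 0.50 × 0.30 = 0.15
P(B ∩ C) = P(B)·P(C|B) = 0.30 × 0.50 = 0.15
P(A ∪ B ∪ C) = 0.35 + 0.30 + 0.50 − 0.10 − 0.15 − 0.15 + 0.05 = 0.80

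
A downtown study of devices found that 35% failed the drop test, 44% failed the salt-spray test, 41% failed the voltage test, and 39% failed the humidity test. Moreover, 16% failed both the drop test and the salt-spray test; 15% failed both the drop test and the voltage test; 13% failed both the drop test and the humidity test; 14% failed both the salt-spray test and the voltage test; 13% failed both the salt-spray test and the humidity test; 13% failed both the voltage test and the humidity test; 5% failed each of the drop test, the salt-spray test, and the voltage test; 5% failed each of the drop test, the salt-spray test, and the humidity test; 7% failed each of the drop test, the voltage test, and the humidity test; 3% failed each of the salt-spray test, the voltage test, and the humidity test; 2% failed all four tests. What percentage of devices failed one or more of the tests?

P(at least one) = 35 + 44 + 41 + 39 − 16 − 15 − 13 − 14 − 13 − 13 + 5 + 5 + 7 + 3 − 2 = 93%

93%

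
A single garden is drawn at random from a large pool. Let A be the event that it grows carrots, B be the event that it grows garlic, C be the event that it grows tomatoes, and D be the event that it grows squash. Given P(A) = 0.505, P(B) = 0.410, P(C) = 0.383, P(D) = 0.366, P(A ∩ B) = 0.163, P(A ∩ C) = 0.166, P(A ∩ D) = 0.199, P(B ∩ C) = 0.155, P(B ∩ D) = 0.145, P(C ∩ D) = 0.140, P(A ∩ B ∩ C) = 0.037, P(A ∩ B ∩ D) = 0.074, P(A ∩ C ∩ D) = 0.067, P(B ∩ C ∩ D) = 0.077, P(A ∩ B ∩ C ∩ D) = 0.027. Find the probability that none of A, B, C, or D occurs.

0.076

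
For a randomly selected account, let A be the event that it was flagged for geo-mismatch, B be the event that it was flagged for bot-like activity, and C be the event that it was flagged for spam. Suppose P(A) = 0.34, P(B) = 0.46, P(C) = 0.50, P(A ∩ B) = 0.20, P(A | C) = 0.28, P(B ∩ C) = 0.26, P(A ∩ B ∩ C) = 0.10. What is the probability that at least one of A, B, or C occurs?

P(A ∩ C) = P(C)·P(A|C) = 0.50 × 0.28 = 0.14
Inclusion–exclusion gives
P(A ∪ B ∪ C) = 0.34 + 0.46 + 0.50 − 0.20 − 0.14 − 0.26 + 0.10 = 0.80

0.80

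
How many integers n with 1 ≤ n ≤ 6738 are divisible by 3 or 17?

2510

floor(6738/3) + floor(6738/17) − floor(6738/51) = 2246 + 396 − 132 = 2510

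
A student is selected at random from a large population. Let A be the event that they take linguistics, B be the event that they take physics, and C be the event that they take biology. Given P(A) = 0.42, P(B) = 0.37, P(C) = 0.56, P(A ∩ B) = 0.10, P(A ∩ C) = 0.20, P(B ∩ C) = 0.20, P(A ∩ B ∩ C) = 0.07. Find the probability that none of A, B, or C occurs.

0.08

P(A ∪ B ∪ C) = 0.42 + 0.37 + 0.56 − 0.10 − 0.20 − 0.20 + 0.07 = 0.92
P(none) = 1 − 0.92 = 0.08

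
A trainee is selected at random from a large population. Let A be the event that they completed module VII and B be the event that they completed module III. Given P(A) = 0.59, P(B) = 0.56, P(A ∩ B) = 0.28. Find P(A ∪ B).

By inclusion-exclusion,
P(A ∪ B) = 0.59 + 0.56 − 0.28 = 0.87

0.87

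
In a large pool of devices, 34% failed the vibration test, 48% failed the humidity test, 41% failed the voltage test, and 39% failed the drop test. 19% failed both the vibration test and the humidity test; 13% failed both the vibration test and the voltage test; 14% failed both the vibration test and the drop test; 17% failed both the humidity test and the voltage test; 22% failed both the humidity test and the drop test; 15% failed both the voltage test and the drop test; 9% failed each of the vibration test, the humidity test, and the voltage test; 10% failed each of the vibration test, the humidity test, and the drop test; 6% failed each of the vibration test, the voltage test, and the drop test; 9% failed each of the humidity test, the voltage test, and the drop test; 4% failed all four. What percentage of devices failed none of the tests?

P(union) = 34 + 48 + 41 + 39 − 19 − 13 − 14 − 17 − 22 − 15 + 9 + 10 + 6 + 9 − 4 = 92%
P(none) = 100% − 92% = 8%

8%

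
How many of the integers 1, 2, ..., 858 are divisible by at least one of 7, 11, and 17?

⌊858/7⌋ + ⌊858/11⌋ + ⌊858/17⌋ − ⌊858/77⌋ − ⌊858/119⌋ − ⌊858/187⌋ + ⌊858/1309⌋ = 122 + 78 + 50 − 11 − 7 − 4 + 0 = 228

228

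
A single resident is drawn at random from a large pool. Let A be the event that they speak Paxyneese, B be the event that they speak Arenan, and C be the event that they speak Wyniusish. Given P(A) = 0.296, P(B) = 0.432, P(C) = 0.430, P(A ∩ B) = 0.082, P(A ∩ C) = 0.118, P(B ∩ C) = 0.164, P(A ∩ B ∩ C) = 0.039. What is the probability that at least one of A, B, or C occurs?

P(A ∪ B ∪ C) = 0.296 + 0.432 + 0.430 − 0.082 − 0.118 − 0.164 + 0.039 = 0.833

0.833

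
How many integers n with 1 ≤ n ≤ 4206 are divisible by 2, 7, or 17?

floor(4206/2) + floor(4206/7) + floor(4206/17) − floor(4206/14) − floor(4206/34) − floor(4206/119) + floor(4206/238) = 2103 + 600 + 247 − 300 − 123 − 35 + 17 = 2509

2509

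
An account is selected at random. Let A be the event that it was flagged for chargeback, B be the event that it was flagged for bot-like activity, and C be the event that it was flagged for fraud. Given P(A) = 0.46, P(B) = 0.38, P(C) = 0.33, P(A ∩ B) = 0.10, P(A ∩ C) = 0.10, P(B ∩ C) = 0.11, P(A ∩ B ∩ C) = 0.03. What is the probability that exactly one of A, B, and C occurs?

Using the inclusion–exclusion count for exactly one event:
P(exactly one) = 0.46 + 0.38 + 0.33 − 2·0.10 − 2·0.10 − 2·0.11 + 3·0.03 = 0.64

0.64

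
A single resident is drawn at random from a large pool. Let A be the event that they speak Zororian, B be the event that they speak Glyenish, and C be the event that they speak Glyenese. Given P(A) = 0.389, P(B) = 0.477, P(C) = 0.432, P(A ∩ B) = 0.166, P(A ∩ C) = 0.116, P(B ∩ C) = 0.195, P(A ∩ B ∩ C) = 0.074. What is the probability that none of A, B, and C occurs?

By inclusion-exclusion,
P(A ∪ B ∪ C) = 0.389 + 0.477 + 0.432 − 0.166 − 0.116 − 0.195 + 0.074 = 0.895
P(none) = 1 − 0.895 = 0.105

0.105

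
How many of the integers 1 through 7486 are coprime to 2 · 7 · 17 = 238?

3019

By inclusion–exclusion:
3743 + 1069 + 440 − 534 − 220 − 62 + 31 = 4467
7486 − 4467 = 3019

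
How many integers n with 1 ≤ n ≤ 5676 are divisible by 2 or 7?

By inclusion–exclusion:
2838 + 810 − 405 = 3243

3243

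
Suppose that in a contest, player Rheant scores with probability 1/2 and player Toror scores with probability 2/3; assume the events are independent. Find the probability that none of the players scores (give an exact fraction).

1/6

P(none) = (1 − 1/2) × (1 − 2/3) = 1/2 × 1/3 = 1/6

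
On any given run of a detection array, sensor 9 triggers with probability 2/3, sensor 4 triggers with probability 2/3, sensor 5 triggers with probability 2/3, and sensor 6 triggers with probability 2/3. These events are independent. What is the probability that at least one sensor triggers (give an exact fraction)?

80/81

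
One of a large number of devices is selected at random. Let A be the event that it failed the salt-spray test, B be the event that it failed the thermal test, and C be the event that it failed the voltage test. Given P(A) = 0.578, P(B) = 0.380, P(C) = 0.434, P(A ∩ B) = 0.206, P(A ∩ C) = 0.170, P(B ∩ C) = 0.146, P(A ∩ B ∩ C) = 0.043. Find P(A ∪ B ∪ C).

0.913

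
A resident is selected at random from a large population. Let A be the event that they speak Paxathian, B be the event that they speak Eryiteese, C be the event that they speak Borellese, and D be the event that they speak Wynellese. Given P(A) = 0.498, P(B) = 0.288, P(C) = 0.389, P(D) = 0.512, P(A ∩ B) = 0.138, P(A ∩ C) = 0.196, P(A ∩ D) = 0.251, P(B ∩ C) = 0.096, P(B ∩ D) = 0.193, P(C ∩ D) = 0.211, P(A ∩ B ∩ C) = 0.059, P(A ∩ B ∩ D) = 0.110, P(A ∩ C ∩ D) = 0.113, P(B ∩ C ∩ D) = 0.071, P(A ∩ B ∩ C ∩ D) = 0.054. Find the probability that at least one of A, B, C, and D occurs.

By inclusion–exclusion:
P(A ∪ B ∪ C ∪ D) = 0.498 + 0.288 + 0.389 + 0.512 − 0.138 − 0.196 − 0.251 − 0.096 − 0.193 − 0.211 + 0.059 + 0.110 + 0.113 + 0.071 − 0.054 = 0.901

0.901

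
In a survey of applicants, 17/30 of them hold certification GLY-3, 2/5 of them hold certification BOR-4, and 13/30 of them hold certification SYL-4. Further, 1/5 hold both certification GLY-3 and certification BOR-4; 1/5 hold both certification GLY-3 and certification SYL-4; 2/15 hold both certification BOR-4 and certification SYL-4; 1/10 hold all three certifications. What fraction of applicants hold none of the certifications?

Apply inclusion-exclusion:
P(union) = 17/30 + 2/5 + 13/30 − 1/5 − 1/5 − 2/15 + 1/10 = 29/30
P(none) = 1 − 29/30 = 1/30

1/30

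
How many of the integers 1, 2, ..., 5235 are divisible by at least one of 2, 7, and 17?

3123

By inclusion–exclusion:
2617 + 747 + 307 − 373 − 153 − 43 + 21 = 3123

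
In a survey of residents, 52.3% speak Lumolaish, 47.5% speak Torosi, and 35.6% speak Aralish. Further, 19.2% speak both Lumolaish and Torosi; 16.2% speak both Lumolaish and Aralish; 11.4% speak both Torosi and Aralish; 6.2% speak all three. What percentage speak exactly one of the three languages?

60.4%

P(exactly one) = 52.3 + 47.5 + 35.6 − 2·19.2 − 2·16.2 − 2·11.4 + 3·6.2 = 60.4%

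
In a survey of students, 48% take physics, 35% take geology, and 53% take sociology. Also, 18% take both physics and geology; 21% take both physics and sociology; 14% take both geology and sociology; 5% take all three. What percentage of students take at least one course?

P(at least one) = 48 + 35 + 53 − 18 − 21 − 14 + 5 = 88%

88%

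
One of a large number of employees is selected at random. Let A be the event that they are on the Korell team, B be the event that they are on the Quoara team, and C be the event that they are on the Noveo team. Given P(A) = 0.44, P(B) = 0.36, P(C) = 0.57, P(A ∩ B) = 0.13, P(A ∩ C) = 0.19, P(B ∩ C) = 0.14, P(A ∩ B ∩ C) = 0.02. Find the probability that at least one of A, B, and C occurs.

0.93

P(A ∪ B ∪ C) = 0.44 + 0.36 + 0.57 − 0.13 − 0.19 − 0.14 + 0.02 = 0.93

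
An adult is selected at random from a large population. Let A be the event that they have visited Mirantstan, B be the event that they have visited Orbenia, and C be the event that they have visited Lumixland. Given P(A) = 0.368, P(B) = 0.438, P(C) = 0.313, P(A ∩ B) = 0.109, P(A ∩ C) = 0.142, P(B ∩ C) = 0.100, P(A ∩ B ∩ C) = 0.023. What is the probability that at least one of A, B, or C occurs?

By inclusion–exclusion:
P(A ∪ B ∪ C) = 0.368 + 0.438 + 0.313 − 0.109 − 0.142 − 0.100 + 0.023 = 0.791

0.791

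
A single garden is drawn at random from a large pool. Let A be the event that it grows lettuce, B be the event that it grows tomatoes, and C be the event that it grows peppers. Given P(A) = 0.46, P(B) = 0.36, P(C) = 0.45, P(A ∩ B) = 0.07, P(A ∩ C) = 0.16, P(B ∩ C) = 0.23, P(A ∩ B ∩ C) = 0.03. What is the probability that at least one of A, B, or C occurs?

Inclusion–exclusion gives
P(A ∪ B ∪ C) = 0.46 + 0.36 + 0.45 − 0.07 − 0.16 − 0.23 + 0.03 = 0.84

0.84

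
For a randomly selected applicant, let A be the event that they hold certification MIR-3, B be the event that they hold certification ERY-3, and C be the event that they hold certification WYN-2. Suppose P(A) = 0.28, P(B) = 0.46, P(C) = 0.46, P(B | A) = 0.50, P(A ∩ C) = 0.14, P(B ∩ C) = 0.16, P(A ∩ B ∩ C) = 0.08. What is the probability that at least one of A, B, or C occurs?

P(A ∩ B) = P(A)·P(B|A) = 0.28 × 0.50 = 0.14
Apply inclusion-exclusion:
P(A ∪ B ∪ C) = 0.28 + 0.46 + 0.46 − 0.14 − 0.14 − 0.16 + 0.08 = 0.84

0.84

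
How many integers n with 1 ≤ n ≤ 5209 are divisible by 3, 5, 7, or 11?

3044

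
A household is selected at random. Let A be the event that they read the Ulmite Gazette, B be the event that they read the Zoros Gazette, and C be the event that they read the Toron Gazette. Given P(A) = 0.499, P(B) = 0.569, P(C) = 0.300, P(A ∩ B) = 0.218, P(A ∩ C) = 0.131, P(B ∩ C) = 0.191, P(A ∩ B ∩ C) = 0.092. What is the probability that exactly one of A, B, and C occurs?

Using the inclusion–exclusion count for exactly one event:
P(exactly one) = 0.499 + 0.569 + 0.300 − 2·0.218 − 2·0.131 − 2·0.191 + 3·0.092 = 0.564

0.564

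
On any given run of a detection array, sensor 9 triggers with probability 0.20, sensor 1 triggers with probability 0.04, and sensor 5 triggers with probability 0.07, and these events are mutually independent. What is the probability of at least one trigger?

0.28576

P(none) = (1 − 0.20) × (1 − 0.04) × (1 − 0.07) = 0.80 × 0.96 × 0.93 = 0.71424
P(at least one) = 1 − 0.71424 = 0.28576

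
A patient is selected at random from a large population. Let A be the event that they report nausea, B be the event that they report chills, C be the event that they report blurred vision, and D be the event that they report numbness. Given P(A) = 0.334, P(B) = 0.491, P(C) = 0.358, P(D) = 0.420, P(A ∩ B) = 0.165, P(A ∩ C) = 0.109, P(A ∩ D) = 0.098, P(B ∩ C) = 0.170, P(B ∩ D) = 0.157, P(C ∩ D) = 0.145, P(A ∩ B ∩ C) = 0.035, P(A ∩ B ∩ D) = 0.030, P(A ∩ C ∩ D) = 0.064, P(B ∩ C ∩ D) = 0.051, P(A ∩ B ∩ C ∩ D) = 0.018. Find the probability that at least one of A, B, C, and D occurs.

P(A ∪ B ∪ C ∪ D) = 0.334 + 0.491 + 0.358 + 0.420 − 0.165 − 0.109 − 0.098 − 0.170 − 0.157 − 0.145 + 0.035 + 0.030 + 0.064 + 0.051 − 0.018 = 0.921

0.921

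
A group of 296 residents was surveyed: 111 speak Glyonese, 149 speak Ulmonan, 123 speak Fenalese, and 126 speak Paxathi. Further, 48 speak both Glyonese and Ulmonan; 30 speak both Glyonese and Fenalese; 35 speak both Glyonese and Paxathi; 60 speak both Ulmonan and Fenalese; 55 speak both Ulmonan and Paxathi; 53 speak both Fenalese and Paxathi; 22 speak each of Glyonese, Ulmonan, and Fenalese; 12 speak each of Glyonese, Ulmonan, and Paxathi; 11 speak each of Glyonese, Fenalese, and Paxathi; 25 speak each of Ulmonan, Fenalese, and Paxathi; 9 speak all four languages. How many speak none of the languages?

Inclusion–exclusion gives
|at least one| = 111 + 149 + 123 + 126 − 48 − 30 − 35 − 60 − 55 − 53 + 22 + 12 + 11 + 25 − 9 = 289
None: 296 − 289 = 7

7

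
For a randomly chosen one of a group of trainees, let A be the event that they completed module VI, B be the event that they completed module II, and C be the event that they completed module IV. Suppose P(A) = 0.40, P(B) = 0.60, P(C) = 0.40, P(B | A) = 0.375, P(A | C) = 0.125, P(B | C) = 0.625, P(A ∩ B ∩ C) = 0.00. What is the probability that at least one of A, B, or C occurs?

P(A ∩ B) = P(A)·P(B|A) = 0.40 × 0.375 = 0.15
P(A ∩ C) = P(C)·P(A|C) = 0.40 × 0.125 = 0.05
P(B ∩ C) = P(C)·P(B|C) = 0.40 × 0.625 = 0.25
P(A ∪ B ∪ C) = 0.40 + 0.60 + 0.40 − 0.15 − 0.05 − 0.25 + 0.00 = 0.95

0.95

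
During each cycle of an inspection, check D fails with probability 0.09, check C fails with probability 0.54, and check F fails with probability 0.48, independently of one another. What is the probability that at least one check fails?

0.782328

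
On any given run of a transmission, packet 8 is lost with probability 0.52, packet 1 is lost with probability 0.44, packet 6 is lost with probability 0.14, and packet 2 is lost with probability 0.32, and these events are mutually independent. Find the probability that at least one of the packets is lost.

0.84280576

P(none) = (1 − 0.52) × (1 − 0.44) × (1 − 0.14) × (1 − 0.32) = 0.48 × 0.56 × 0.86 × 0.68 = 0.15719424
P(at least one) = 1 − 0.15719424 = 0.84280576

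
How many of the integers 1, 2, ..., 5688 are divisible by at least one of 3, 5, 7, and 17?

3241

Using inclusion–exclusion:
⌊5688/3⌋ + ⌊5688/5⌋ + ⌊5688/7⌋ + ⌊5688/17⌋ − ⌊5688/15⌋ − ⌊5688/21⌋ − ⌊5688/51⌋ − ⌊5688/35⌋ − ⌊5688/85⌋ − ⌊5688/119⌋ + ⌊5688/105⌋ + ⌊5688/255⌋ + ⌊5688/357⌋ + ⌊5688/595⌋ − ⌊5688/1785⌋ = 1896 + 1137 + 812 + 334 − 379 − 270 − 111 − 162 − 66 − 47 + 54 + 22 + 15 + 9 − 3 = 3241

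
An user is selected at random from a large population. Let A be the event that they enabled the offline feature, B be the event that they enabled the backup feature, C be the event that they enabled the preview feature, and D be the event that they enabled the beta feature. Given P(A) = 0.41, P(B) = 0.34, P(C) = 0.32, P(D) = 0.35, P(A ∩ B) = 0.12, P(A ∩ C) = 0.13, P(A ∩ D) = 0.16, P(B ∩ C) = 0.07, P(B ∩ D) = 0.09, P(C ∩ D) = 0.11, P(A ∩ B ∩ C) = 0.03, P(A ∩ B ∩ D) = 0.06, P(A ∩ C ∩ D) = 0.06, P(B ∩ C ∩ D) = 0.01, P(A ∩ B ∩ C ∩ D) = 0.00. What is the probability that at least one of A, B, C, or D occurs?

0.90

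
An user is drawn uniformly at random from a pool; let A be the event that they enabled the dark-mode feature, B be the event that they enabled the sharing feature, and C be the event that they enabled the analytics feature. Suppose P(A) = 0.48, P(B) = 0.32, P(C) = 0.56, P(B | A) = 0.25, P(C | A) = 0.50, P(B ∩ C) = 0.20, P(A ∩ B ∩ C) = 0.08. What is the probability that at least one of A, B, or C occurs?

0.88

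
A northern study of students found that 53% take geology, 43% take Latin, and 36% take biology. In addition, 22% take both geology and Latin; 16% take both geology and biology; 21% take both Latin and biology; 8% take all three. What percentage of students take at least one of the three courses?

81%

P(at least one) = 53 + 43 + 36 − 22 − 16 − 21 + 8 = 81%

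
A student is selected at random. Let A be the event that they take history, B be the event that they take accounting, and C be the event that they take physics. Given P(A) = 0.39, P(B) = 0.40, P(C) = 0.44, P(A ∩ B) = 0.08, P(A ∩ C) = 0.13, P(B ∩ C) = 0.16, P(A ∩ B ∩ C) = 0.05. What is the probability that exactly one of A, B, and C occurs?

By inclusion–exclusion (exactly-one form):
P(exactly one) = 0.39 + 0.40 + 0.44 − 2·0.08 − 2·0.13 − 2·0.16 + 3·0.05 = 0.64

0.64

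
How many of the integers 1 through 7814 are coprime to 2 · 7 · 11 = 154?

3045

3907 + 1116 + 710 − 558 − 355 − 101 + 50 = 4769
7814 − 4769 = 3045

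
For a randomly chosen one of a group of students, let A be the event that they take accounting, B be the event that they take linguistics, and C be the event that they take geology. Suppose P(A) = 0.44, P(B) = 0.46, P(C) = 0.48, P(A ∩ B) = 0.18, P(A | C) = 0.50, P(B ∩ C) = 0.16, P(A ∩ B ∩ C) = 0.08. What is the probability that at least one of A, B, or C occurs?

P(A ∩ C) = P(C)·P(A|C) = 0.48 × 0.50 = 0.24
P(A ∪ B ∪ C) = 0.44 + 0.46 + 0.48 − 0.18 − 0.24 − 0.16 + 0.08 = 0.88

0.88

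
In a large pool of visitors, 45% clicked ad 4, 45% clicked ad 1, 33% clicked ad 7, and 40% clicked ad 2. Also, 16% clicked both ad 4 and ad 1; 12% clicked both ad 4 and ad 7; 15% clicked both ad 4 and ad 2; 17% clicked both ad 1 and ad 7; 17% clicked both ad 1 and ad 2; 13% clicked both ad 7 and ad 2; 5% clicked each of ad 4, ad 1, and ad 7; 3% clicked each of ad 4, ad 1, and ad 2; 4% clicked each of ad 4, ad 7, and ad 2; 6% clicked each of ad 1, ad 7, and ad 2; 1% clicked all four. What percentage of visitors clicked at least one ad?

Using inclusion–exclusion:
P(≥1) = 45 + 45 + 33 + 40 − 16 − 12 − 15 − 17 − 17 − 13 + 5 + 3 + 4 + 6 − 1 = 90%

90%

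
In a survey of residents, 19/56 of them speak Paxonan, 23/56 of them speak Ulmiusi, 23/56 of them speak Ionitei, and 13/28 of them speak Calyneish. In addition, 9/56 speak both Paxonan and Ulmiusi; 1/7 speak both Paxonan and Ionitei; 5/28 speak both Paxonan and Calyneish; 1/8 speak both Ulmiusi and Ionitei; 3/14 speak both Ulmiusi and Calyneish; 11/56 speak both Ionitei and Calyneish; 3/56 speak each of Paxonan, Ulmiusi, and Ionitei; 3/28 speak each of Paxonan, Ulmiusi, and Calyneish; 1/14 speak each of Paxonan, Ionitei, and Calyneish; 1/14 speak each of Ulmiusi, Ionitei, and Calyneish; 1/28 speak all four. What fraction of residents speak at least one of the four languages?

7/8

Apply inclusion-exclusion:
P(union) = 19/56 + 23/56 + 23/56 + 13/28 − 9/56 − 1/7 − 5/28 − 1/8 − 3/14 − 11/56 + 3/56 + 3/28 + 1/14 + 1/14 − 1/28 = 7/8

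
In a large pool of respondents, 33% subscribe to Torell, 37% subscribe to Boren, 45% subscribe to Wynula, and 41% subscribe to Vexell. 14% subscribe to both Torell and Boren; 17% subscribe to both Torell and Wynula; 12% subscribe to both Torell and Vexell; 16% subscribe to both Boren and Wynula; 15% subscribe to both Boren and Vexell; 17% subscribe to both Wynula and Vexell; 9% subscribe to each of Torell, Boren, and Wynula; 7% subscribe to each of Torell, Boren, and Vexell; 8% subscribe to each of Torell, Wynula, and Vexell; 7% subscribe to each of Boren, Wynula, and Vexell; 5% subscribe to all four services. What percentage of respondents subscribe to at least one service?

91%

By inclusion-exclusion,
P(≥1) = 33 + 37 + 45 + 41 − 14 − 17 − 12 − 16 − 15 − 17 + 9 + 7 + 8 + 7 − 5 = 91%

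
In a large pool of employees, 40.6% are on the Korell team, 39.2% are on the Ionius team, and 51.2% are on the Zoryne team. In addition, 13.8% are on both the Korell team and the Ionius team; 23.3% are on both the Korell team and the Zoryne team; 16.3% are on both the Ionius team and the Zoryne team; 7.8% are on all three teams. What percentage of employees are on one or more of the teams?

P(≥1) = 40.6 + 39.2 + 51.2 − 13.8 − 23.3 − 16.3 + 7.8 = 85.4%

85.4%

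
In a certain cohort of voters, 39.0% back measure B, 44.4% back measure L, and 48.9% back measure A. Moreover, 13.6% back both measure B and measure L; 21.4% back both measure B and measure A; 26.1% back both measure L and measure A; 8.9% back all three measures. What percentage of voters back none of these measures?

19.9%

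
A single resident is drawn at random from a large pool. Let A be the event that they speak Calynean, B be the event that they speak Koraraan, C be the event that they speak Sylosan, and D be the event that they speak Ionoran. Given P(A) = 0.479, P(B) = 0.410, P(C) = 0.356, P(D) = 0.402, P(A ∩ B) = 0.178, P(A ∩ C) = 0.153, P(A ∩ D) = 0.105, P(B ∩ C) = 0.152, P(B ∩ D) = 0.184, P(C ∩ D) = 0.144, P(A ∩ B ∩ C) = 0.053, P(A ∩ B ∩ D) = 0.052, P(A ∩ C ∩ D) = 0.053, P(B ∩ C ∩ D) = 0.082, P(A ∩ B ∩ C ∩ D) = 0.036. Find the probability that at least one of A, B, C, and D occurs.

P(A ∪ B ∪ C ∪ D) = 0.479 + 0.410 + 0.356 + 0.402 − 0.178 − 0.153 − 0.105 − 0.152 − 0.184 − 0.144 + 0.053 + 0.052 + 0.053 + 0.082 − 0.036 = 0.935

0.935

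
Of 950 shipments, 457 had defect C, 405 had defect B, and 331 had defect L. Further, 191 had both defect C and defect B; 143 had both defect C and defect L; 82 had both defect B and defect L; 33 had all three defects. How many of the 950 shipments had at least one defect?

810

|union| = 457 + 405 + 331 − 191 − 143 − 82 + 33 = 810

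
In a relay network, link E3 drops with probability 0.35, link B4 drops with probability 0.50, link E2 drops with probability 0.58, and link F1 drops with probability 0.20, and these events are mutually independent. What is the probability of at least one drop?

0.8908

Independence gives P(none) = ∏(1 − pᵢ).
P(none) = (1 − 0.35) × (1 − 0.50) × (1 − 0.58) × (1 − 0.20) = 0.65 × 0.50 × 0.42 × 0.80 = 0.1092
P(at least one) = 1 − 0.1092 = 0.8908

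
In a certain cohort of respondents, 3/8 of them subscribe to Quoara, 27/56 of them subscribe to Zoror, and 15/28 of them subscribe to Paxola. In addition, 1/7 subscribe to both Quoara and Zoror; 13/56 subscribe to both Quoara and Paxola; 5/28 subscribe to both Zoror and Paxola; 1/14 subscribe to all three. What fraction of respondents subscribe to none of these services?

P(at least one) = 3/8 + 27/56 + 15/28 − 1/7 − 13/56 − 5/28 + 1/14 = 51/56
P(none) = 1 − 51/56 = 5/56

5/56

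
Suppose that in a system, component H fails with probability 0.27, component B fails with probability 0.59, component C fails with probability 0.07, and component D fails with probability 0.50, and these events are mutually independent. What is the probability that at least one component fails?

Independence gives P(none) = ∏(1 − pᵢ).
P(none) = (1 − 0.27) × (1 − 0.59) × (1 − 0.07) × (1 − 0.50) = 0.73 × 0.41 × 0.93 × 0.50 = 0.1391745
P(at least one) = 1 − 0.1391745 = 0.8608255

0.8608255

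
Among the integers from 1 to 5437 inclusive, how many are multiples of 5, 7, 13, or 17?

2198

⌊5437/5⌋ + ⌊5437/7⌋ + ⌊5437/13⌋ + ⌊5437/17⌋ − ⌊5437/35⌋ − ⌊5437/65⌋ − ⌊5437/85⌋ − ⌊5437/91⌋ − ⌊5437/119⌋ − ⌊5437/221⌋ + ⌊5437/455⌋ + ⌊5437/595⌋ + ⌊5437/1105⌋ + ⌊5437/1547⌋ − ⌊5437/7735⌋ = 1087 + 776 + 418 + 319 − 155 − 83 − 63 − 59 − 45 − 24 + 11 + 9 + 4 + 3 − 0 = 2198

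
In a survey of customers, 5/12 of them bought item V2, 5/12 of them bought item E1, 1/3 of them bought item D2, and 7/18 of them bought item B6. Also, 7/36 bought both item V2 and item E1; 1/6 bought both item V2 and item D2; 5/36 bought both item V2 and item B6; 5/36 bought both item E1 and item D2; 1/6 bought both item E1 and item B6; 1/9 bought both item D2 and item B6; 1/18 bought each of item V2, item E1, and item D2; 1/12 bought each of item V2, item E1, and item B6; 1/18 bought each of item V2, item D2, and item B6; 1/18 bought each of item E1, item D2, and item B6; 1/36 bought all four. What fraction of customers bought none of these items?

P(≥1) = 5/12 + 5/12 + 1/3 + 7/18 − 7/36 − 1/6 − 5/36 − 5/36 − 1/6 − 1/9 + 1/18 + 1/12 + 1/18 + 1/18 − 1/36 = 31/36
P(none) = 1 − 31/36 = 5/36

5/36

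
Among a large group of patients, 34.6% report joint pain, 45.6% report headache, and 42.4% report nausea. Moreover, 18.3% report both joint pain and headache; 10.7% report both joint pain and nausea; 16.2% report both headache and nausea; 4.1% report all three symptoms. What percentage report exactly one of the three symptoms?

P(exactly one) = 34.6 + 45.6 + 42.4 − 2·18.3 − 2·10.7 − 2·16.2 + 3·4.1 = 44.5%

44.5%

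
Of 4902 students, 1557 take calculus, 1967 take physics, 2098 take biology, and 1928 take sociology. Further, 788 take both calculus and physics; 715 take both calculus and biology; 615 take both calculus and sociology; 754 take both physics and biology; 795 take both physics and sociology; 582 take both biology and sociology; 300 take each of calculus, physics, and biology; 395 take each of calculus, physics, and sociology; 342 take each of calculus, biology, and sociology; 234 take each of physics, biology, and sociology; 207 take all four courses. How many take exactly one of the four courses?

Using the inclusion–exclusion count for exactly one event:
N(exactly one) = 1557 + 1967 + 2098 + 1928 − 2·788 − 2·715 − 2·615 − 2·754 − 2·795 − 2·582 + 3·300 + 3·395 + 3·342 + 3·234 − 4·207 = 2037

2037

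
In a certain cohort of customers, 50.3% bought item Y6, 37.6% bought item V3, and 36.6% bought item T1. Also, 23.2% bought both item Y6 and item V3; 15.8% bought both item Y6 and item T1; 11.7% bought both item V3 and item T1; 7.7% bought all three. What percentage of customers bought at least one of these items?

81.5%

Inclusion–exclusion gives
P(≥1) = 50.3 + 37.6 + 36.6 − 23.2 − 15.8 − 11.7 + 7.7 = 81.5%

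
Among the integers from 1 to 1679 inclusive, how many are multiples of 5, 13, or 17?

512

335 + 129 + 98 − 25 − 19 − 7 + 1 = 512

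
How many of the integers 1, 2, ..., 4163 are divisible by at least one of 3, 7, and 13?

1967

1387 + 594 + 320 − 198 − 106 − 45 + 15 = 1967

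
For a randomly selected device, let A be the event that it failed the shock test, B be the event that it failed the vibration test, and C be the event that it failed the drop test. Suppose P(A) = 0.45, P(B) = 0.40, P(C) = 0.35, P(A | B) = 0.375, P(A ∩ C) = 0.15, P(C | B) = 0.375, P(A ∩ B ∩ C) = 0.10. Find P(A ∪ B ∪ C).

P(A ∩ B) = P(B)·P(A|B) = 0.40 × 0.375 = 0.15
P(B ∩ C) = P(B)·P(C|B) = 0.40 × 0.375 = 0.15
P(A ∪ B ∪ C) = 0.45 + 0.40 + 0.35 − 0.15 − 0.15 − 0.15 + 0.10 = 0.85

0.85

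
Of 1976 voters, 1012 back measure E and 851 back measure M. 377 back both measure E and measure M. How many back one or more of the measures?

By inclusion-exclusion,
|at least one| = 1012 + 851 − 377 = 1486

1486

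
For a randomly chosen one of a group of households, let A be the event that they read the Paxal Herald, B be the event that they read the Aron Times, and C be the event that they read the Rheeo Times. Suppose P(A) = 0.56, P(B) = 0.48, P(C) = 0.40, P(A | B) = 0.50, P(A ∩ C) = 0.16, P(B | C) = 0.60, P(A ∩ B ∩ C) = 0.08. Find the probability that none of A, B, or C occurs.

P(A ∩ B) = P(B)·P(A|B) = 0.48 × 0.50 = 0.24
P(B ∩ C) = P(C)·P(B|C) = 0.40 × 0.60 = 0.24
By inclusion-exclusion,
P(A ∪ B ∪ C) = 0.56 + 0.48 + 0.40 − 0.24 − 0.16 − 0.24 + 0.08 = 0.88
P(none) = 1 − 0.88 = 0.12

0.12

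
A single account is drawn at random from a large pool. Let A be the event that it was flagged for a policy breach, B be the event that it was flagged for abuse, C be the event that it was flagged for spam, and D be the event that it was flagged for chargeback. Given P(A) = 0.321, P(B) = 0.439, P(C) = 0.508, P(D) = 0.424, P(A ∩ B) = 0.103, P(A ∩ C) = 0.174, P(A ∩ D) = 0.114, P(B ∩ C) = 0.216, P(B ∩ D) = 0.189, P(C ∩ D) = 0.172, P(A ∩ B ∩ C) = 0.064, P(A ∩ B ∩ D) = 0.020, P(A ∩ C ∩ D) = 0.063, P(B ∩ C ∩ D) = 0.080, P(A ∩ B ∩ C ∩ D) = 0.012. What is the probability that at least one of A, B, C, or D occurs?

0.939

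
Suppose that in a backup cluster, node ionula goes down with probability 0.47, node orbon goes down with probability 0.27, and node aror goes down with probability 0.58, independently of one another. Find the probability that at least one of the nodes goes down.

0.837502

P(none) = (1 − 0.47) × (1 − 0.27) × (1 − 0.58) = 0.53 × 0.73 × 0.42 = 0.162498
P(at least one) = 1 − 0.162498 = 0.837502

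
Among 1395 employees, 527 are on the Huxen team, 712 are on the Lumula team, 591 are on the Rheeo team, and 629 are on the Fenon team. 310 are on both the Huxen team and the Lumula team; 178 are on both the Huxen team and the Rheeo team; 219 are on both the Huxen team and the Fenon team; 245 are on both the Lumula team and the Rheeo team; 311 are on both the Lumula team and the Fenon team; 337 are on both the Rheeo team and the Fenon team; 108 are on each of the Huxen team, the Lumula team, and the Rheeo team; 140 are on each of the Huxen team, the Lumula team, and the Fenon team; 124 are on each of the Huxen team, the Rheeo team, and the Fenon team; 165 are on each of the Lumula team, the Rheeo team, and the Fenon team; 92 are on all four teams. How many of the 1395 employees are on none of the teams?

By inclusion-exclusion,
N(≥1) = 527 + 712 + 591 + 629 − 310 − 178 − 219 − 245 − 311 − 337 + 108 + 140 + 124 + 165 − 92 = 1304
None: 1395 − 1304 = 91

91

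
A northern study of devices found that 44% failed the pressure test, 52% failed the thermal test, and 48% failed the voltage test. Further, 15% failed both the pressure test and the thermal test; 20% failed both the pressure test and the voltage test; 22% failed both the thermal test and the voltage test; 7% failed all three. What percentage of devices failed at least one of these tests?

94%

By inclusion–exclusion:
P(≥1) = 44 + 52 + 48 − 15 − 20 − 22 + 7 = 94%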